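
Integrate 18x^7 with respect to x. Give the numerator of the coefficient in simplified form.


Apply the power rule for integration:
integral of ax^n dx = a/(n+1) * x^(n+1) + C
integral of 18x^7 dx
= 18/8 * x^8 + C
= 9/4 * x^8 + C
The coefficient in lowest terms is 9/4, and its numerator is 9

9


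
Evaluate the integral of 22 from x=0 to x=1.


The integral of a constant k over [a, b] equals k * (b - a).
integral from 0 to 1 of 22 dx
= 22 * (1 - 0)
= 22 * 1
= 22

22


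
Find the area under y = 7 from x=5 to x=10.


The area under a constant function y = 7 is a rectangle.
Width = 10 - 5 = 5
Height = 7
Area = width * height
= 5 * 7
= 35

35


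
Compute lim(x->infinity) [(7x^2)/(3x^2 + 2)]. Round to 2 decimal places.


For limits at infinity with equal-degree polynomials,
we compare leading coefficients.
Numerator leading term: 7x^2
Denominator leading term: 3x^2
Divide both by x^2:
lim = (7) / (3 + 2/x^2)
As x -> infinity, the 1/x and 1/x^2 terms vanish:
= 7/3 ≈ 2.33

2.33


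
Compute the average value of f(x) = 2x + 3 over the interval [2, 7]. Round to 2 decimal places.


Average value = 1/(b-a) * integral from a to b of f(x) dx
First compute the integral of 2x + 3:
F(x) = x^2 + 3x
F(7) = 1 * 49 + 3 * 7 = 70
F(2) = 1 * 4 + 3 * 2 = 10
Integral = 70 - 10 = 60
Average = 60 / (7 - 2) = 60 / 5
= 12 = 12.00

12.00


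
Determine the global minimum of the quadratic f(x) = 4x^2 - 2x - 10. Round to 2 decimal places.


For a quadratic f(x) = ax^2 + bx + c with a > 0, the minimum is at the vertex.
Vertex x-coordinate: x = -b/(2a)
x = -(-2) / (2 * 4)
x = 2/8 = 1/4
Substitute back to find the minimum value:
f(1/4) = 4 * (1/4)^2 - 2 * (1/4) - 10
= 1/4 - 1/2 - 10
= -41/4 = -10.25

-10.25


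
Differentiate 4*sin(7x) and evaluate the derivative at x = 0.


Apply the chain rule to differentiate 4*sin(7x):
d/dx [4*sin(7x)]
= 4 * cos(7x) * d/dx(7x)
= 4 * 7 * cos(7x)
= 28 * cos(7x)
Evaluate at x = 0:
= 28 * cos(0)
= 28 * 1
= 28

28


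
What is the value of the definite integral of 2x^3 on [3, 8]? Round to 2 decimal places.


Find the antiderivative of 2x^3:
F(x) = 2/4 * x^4
Apply the Fundamental Theorem of Calculus:
F(8) - F(3)
= 2/4 * 8^4 - 2/4 * 3^4
= 2/4 * (4096 - 81)
= 2/4 * 4015
= 4015/2 = 2007.50

2007.50


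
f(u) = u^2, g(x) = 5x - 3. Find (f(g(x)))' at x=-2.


Using the chain rule: (f(g(x)))' = f'(g(x)) * g'(x)
First, find g(-2):
g(-2) = 5 * (-2) - 3 = -13
Next, f'(u) = 2u
And g'(x) = 5
So f'(g(-2)) * g'(-2)
= 2 * (-13) * 5
= -130

-130


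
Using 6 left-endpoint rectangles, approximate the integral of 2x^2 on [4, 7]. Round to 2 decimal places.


Left Riemann sum uses left endpoints of each subinterval.
Interval: [4, 7], n = 6
dx = (7 - 4) / 6 = 1/2
Left endpoints: [4, 9/2, 5, 11/2, 6, 13/2]
f values: [32, 81/2, 50, 121/2, 72, 169/2]
Sum = dx * (sum of f values)
= 1/2 * 679/2
= 679/4 = 169.75

169.75


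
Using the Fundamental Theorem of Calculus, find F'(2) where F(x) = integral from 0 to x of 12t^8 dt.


By the Fundamental Theorem of Calculus (Part 1):
If F(x) = integral from 0 to x of f(t) dt, then F'(x) = f(x)
Here f(t) = 12t^8
So F'(x) = 12x^8
Evaluate at x = 2:
F'(2) = 12 * 2^8
= 12 * 256
= 3072

3072


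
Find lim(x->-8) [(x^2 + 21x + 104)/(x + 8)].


Direct substitution gives 0/0, so we factor the numerator.
Factor: (x^2 + 21x + 104) = (x + 8)(x + 13)
Cancel the common factor (x + 8):
(x^2 + 21x + 104)/(x + 8) = (x + 13)
Now substitute x = -8:
= (-8) - (-13) = 5

5


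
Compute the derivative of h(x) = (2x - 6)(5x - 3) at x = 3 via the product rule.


Let u(x) = 2x - 6 and v(x) = 5x - 3
u'(x) = 2
v'(x) = 5
Product rule: h'(x) = u'(x)*v(x) + u(x)*v'(x)
= 2 * (5x - 3) + (2x - 6) * 5
At x = 3:
u(3) = 2 * 3 - 6 = 0
v(3) = 5 * 3 - 3 = 12
h'(3) = 2 * 12 + 0 * 5
= 24 + 0
= 24

24


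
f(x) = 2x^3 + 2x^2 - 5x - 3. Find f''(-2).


First derivative:
f'(x) = 6x^2 + 4x - 5
Second derivative:
f''(x) = 12x + 4
Substitute x = -2:
f''(-2) = 12 * (-2) + 4
= -24 + 4
= -20

-20


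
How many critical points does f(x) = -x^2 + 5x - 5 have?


Find where f'(x) = 0:
f'(x) = -2x + 5
Set f'(x) = 0:
-2x + 5 = 0
x = -5 / (-2) = 5/2
This is a linear equation in x, so there is exactly one solution.
Number of critical points: 1

1


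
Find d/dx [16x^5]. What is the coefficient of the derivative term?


We apply the power rule: d/dx [ax^n] = a*n * x^(n-1)
d/dx [16x^5]
= 16 * 5 * x^(5-1)
= 80x^4
The coefficient is 80

80


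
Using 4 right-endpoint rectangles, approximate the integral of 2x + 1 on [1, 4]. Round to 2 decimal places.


Right Riemann sum uses right endpoints of each subinterval.
Interval: [1, 4], n = 4
dx = (4 - 1) / 4 = 3/4
Right endpoints: [7/4, 5/2, 13/4, 4]
f values: [9/2, 6, 15/2, 9]
Sum = dx * (sum of f values)
= 3/4 * 27
= 81/4 = 20.25

20.25


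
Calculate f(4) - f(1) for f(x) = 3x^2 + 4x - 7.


Net change = f(b) - f(a)
f(x) = 3x^2 + 4x - 7
Compute f(4):
f(4) = 3 * 4^2 + 4 * 4 - 7
= 48 + 16 - 7
= 57
Compute f(1):
f(1) = 3 * 1^2 + 4 * 1 - 7
= 3 + 4 - 7
= 0
Net change = 57 - 0 = 57

57


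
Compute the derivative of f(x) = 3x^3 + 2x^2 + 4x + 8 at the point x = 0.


Differentiate f(x) = 3x^3 + 2x^2 + 4x + 8 term by term:
f'(x) = 9x^2 + 4x + 4
Substitute x = 0:
f'(0) = 9 * 0^2 + 4 * 0 + 4
= 0 + 0 + 4
= 4

4


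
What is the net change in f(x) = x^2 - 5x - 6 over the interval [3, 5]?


Net change = f(b) - f(a)
f(x) = x^2 - 5x - 6
Compute f(5):
f(5) = 1 * 5^2 - 5 * 5 - 6
= 25 - 25 - 6
= -6
Compute f(3):
f(3) = 1 * 3^2 - 5 * 3 - 6
= 9 - 15 - 6
= -12
Net change = -6 - (-12) = 6

6


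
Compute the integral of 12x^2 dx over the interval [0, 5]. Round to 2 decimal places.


Find the antiderivative of 12x^2:
F(x) = 12/3 * x^3
Apply the Fundamental Theorem of Calculus:
F(5) - F(0)
= 12/3 * 5^3 - 12/3 * 0^3
= 12/3 * (125 - 0)
= 12/3 * 125
= 500 = 500.00

500.00


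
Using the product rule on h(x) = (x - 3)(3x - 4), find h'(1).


Let u(x) = x - 3 and v(x) = 3x - 4
u'(x) = 1
v'(x) = 3
Product rule: h'(x) = u'(x)*v(x) + u(x)*v'(x)
= 1 * (3x - 4) + (x - 3) * 3
At x = 1:
u(1) = 1 * 1 - 3 = -2
v(1) = 3 * 1 - 4 = -1
h'(1) = 1 * (-1) + (-2) * 3
= -1 - 6
= -7

-7


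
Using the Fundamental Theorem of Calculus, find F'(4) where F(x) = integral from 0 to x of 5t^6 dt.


By the Fundamental Theorem of Calculus (Part 1):
If F(x) = integral from 0 to x of f(t) dt, then F'(x) = f(x)
Here f(t) = 5t^6
So F'(x) = 5x^6
Evaluate at x = 4:
F'(4) = 5 * 4^6
= 5 * 4096
= 20480

20480


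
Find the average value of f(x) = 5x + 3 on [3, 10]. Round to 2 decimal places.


Average value = 1/(b-a) * integral from a to b of f(x) dx
First compute the integral of 5x + 3:
F(x) = (5/2)x^2 + 3x
F(10) = 5/2 * 100 + 3 * 10 = 280
F(3) = 5/2 * 9 + 3 * 3 = 63/2
Integral = 280 - 63/2 = 497/2
Average = (497/2) / (10 - 3) = (497/2) / 7
= 71/2 = 35.50

35.50


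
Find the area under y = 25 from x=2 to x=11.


The area under a constant function y = 25 is a rectangle.
Width = 11 - 2 = 9
Height = 25
Area = width * height
= 9 * 25
= 225

225


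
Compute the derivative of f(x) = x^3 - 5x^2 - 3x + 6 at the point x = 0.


Differentiate f(x) = x^3 - 5x^2 - 3x + 6 term by term:
f'(x) = 3x^2 - 10x - 3
Substitute x = 0:
f'(0) = 3 * 0^2 - 10 * 0 - 3
= 0 + 0 - 3
= -3

-3


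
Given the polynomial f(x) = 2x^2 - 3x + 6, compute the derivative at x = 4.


Differentiate term by term using power and sum rules:
f(x) = 2x^2 - 3x + 6
f'(x) = 4x - 3
Substitute x = 4:
f'(4) = 4 * 4 - 3
= 16 - 3
= 13

13


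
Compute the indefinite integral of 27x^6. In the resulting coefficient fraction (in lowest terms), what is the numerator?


Apply the power rule for integration:
integral of ax^n dx = a/(n+1) * x^(n+1) + C
integral of 27x^6 dx
= 27/7 * x^7 + C
The coefficient in lowest terms is 27/7, and its numerator is 27

27


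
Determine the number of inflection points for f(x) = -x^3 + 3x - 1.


Inflection points occur where f''(x) = 0 and concavity changes.
f(x) = -x^3 + 3x - 1
f'(x) = -3x^2 + 3
f''(x) = -6x
Set f''(x) = 0:
-6x = 0
x = 0 / (-6) = 0
Since f''(x) is linear (degree 1), it changes sign at this point.
Therefore there is exactly 1 inflection point.

1


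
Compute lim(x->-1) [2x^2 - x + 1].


Since polynomials are continuous, we use direct substitution.
lim(x->-1) of 2x^2 - x + 1
= 2 * (-1)^2 - 1 * (-1) + 1
= 2 + 1 + 1
= 4

4


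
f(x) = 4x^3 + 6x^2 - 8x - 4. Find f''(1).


First derivative:
f'(x) = 12x^2 + 12x - 8
Second derivative:
f''(x) = 24x + 12
Substitute x = 1:
f''(1) = 24 * 1 + 12
= 24 + 12
= 36

36


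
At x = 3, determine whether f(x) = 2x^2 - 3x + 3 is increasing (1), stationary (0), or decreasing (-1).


Compute f'(x) to determine behavior:
f'(x) = 4x - 3
f'(3) = 4 * 3 - 3
= 12 - 3
= 9
Since f'(3) > 0, the function is increasing (1)

1


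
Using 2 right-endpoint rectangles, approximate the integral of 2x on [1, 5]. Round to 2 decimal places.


Right Riemann sum uses right endpoints of each subinterval.
Interval: [1, 5], n = 2
dx = (5 - 1) / 2 = 2
Right endpoints: [3, 5]
f values: [6, 10]
Sum = dx * (sum of f values)
= 2 * 16
= 32 = 32.00

32.00


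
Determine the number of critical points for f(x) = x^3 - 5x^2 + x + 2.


Find where f'(x) = 0:
f(x) = x^3 - 5x^2 + x + 2
f'(x) = 3x^2 - 10x + 1
This is a quadratic in x. Use the discriminant to count real roots.
Discriminant = (-10)^2 - 4 * 3 * 1
= 100 - 12
= 88
Since discriminant > 0, f'(x) = 0 has 2 real solutions.
Number of critical points: 2

2


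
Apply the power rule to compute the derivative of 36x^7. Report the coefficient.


We apply the power rule: d/dx [ax^n] = a*n * x^(n-1)
d/dx [36x^7]
= 36 * 7 * x^(7-1)
= 252x^6
The coefficient is 252

252


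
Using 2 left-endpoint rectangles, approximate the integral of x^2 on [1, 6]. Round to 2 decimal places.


Left Riemann sum uses left endpoints of each subinterval.
Interval: [1, 6], n = 2
dx = (6 - 1) / 2 = 5/2
Left endpoints: [1, 7/2]
f values: [1, 49/4]
Sum = dx * (sum of f values)
= 5/2 * 53/4
= 265/8 ≈ 33.13

33.13


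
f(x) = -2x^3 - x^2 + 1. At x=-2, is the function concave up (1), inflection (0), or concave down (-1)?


Concavity is determined by the sign of f''(x).
f(x) = -2x^3 - x^2 + 1
f'(x) = -6x^2 - 2x
f''(x) = -12x - 2
f''(-2) = -12 * (-2) - 2
= 24 - 2
= 22
Since f''(-2) > 0, the function is concave up (1)

1


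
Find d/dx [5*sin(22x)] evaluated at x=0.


Apply the chain rule to differentiate 5*sin(22x):
d/dx [5*sin(22x)]
= 5 * cos(22x) * d/dx(22x)
= 5 * 22 * cos(22x)
= 110 * cos(22x)
Evaluate at x = 0:
= 110 * cos(0)
= 110 * 1
= 110

110


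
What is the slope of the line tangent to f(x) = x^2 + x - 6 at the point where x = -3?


The slope of the tangent line equals f'(x) at the point.
f(x) = x^2 + x - 6
f'(x) = 2x + 1
At x = -3:
f'(-3) = 2 * (-3) + 1
= -6 + 1
= -5

-5


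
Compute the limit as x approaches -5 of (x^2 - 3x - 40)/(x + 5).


Direct substitution gives 0/0, so we factor the numerator.
Factor: (x^2 - 3x - 40) = (x + 5)(x - 8)
Cancel the common factor (x + 5):
(x^2 - 3x - 40)/(x + 5) = (x - 8)
Now substitute x = -5:
= (-5) - (8) = -13

-13


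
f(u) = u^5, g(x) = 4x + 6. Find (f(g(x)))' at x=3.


Using the chain rule: (f(g(x)))' = f'(g(x)) * g'(x)
First, find g(3):
g(3) = 4 * 3 + 6 = 18
Next, f'(u) = 5u^4
And g'(x) = 4
So f'(g(3)) * g'(3)
= 5 * 18^4 * 4
= 5 * 104976 * 4
= 2099520

2099520


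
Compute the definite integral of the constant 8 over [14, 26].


The integral of a constant k over [a, b] equals k * (b - a).
integral from 14 to 26 of 8 dx
= 8 * (26 - 14)
= 8 * 12
= 96

96


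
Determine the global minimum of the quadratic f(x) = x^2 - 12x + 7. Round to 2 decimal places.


For a quadratic f(x) = ax^2 + bx + c with a > 0, the minimum is at the vertex.
Vertex x-coordinate: x = -b/(2a)
x = -(-12) / (2 * 1)
x = 12/2 = 6
Substitute back to find the minimum value:
f(6) = 1 * 6^2 - 12 * 6 + 7
= 36 - 72 + 7
= -29 = -29.00

-29.00


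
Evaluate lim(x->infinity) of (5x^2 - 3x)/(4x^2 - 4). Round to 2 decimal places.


For limits at infinity with equal-degree polynomials,
we compare leading coefficients.
Numerator leading term: 5x^2
Denominator leading term: 4x^2
Divide both by x^2:
lim = (5 - 3/x) / (4 - 4/x^2)
As x -> infinity, the 1/x and 1/x^2 terms vanish:
= 5/4 = 1.25

1.25


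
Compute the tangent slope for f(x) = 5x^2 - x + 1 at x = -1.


The slope of the tangent line equals f'(x) at the point.
f(x) = 5x^2 - x + 1
f'(x) = 10x - 1
At x = -1:
f'(-1) = 10 * (-1) - 1
= -10 - 1
= -11

-11


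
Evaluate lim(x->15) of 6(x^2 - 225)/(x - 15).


Direct substitution gives 0/0, so we factor the numerator.
Factor: 6(x^2 - 225) = 6 * (x - 15)(x + 15)
Cancel the common factor (x - 15):
6(x^2 - 225)/(x - 15) = 6 * (x + 15)
Now substitute x = 15:
= 6 * (15 + 15) = 180

180


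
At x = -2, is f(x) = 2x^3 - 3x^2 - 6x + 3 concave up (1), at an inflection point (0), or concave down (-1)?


Concavity is determined by the sign of f''(x).
f(x) = 2x^3 - 3x^2 - 6x + 3
f'(x) = 6x^2 - 6x - 6
f''(x) = 12x - 6
f''(-2) = 12 * (-2) - 6
= -24 - 6
= -30
Since f''(-2) < 0, the function is concave down (-1)

-1


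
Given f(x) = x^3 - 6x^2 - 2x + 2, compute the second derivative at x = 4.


First derivative:
f'(x) = 3x^2 - 12x - 2
Second derivative:
f''(x) = 6x - 12
Substitute x = 4:
f''(4) = 6 * 4 - 12
= 24 - 12
= 12

12


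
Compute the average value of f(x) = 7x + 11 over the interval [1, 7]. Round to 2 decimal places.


Average value = 1/(b-a) * integral from a to b of f(x) dx
First compute the integral of 7x + 11:
F(x) = (7/2)x^2 + 11x
F(7) = 7/2 * 49 + 11 * 7 = 497/2
F(1) = 7/2 * 1 + 11 * 1 = 29/2
Integral = 497/2 - 29/2 = 234
Average = 234 / (7 - 1) = 234 / 6
= 39 = 39.00

39.00


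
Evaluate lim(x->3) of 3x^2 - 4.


Since polynomials are continuous, we use direct substitution.
lim(x->3) of 3x^2 - 4
= 3 * 3^2 + 0 * 3 - 4
= 27 + 0 - 4
= 23

23


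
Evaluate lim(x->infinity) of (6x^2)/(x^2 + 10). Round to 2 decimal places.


For limits at infinity with equal-degree polynomials,
we compare leading coefficients.
Numerator leading term: 6x^2
Denominator leading term: x^2
Divide both by x^2:
lim = (6) / (1 + 10/x^2)
As x -> infinity, the 1/x and 1/x^2 terms vanish:
= 6/1 = 6 = 6.00

6.00


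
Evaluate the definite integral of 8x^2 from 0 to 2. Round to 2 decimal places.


Find the antiderivative of 8x^2:
F(x) = 8/3 * x^3
Apply the Fundamental Theorem of Calculus:
F(2) - F(0)
= 8/3 * 2^3 - 8/3 * 0^3
= 8/3 * (8 - 0)
= 8/3 * 8
= 64/3 ≈ 21.33

21.33


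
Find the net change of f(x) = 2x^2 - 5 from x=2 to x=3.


Net change = f(b) - f(a)
f(x) = 2x^2 - 5
Compute f(3):
f(3) = 2 * 3^2 + 0 * 3 - 5
= 18 + 0 - 5
= 13
Compute f(2):
f(2) = 2 * 2^2 + 0 * 2 - 5
= 8 + 0 - 5
= 3
Net change = 13 - 3 = 10

10


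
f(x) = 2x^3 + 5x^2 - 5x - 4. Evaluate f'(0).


Differentiate f(x) = 2x^3 + 5x^2 - 5x - 4 term by term:
f'(x) = 6x^2 + 10x - 5
Substitute x = 0:
f'(0) = 6 * 0^2 + 10 * 0 - 5
= 0 + 0 - 5
= -5

-5


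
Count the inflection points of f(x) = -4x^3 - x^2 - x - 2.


Inflection points occur where f''(x) = 0 and concavity changes.
f(x) = -4x^3 - x^2 - x - 2
f'(x) = -12x^2 - 2x - 1
f''(x) = -24x - 2
Set f''(x) = 0:
-24x - 2 = 0
x = 2 / (-24) = -1/12
Since f''(x) is linear (degree 1), it changes sign at this point.
Therefore there is exactly 1 inflection point.

1


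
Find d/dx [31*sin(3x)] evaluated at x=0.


Apply the chain rule to differentiate 31*sin(3x):
d/dx [31*sin(3x)]
= 31 * cos(3x) * d/dx(3x)
= 31 * 3 * cos(3x)
= 93 * cos(3x)
Evaluate at x = 0:
= 93 * cos(0)
= 93 * 1
= 93

93


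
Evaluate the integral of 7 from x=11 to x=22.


The integral of a constant k over [a, b] equals k * (b - a).
integral from 11 to 22 of 7 dx
= 7 * (22 - 11)
= 7 * 11
= 77

77


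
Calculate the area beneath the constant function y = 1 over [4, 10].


The area under a constant function y = 1 is a rectangle.
Width = 10 - 4 = 6
Height = 1
Area = width * height
= 6 * 1
= 6

6


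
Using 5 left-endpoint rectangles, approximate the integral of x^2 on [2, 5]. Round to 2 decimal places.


Left Riemann sum uses left endpoints of each subinterval.
Interval: [2, 5], n = 5
dx = (5 - 2) / 5 = 3/5
Left endpoints: [2, 13/5, 16/5, 19/5, 22/5]
f values: [4, 169/25, 256/25, 361/25, 484/25]
Sum = dx * (sum of f values)
= 3/5 * 274/5
= 822/25 = 32.88

32.88


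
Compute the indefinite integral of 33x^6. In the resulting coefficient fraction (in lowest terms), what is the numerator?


Apply the power rule for integration:
integral of ax^n dx = a/(n+1) * x^(n+1) + C
integral of 33x^6 dx
= 33/7 * x^7 + C
The coefficient in lowest terms is 33/7, and its numerator is 33

33


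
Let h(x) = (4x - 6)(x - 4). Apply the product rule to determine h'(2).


Let u(x) = 4x - 6 and v(x) = x - 4
u'(x) = 4
v'(x) = 1
Product rule: h'(x) = u'(x)*v(x) + u(x)*v'(x)
= 4 * (x - 4) + (4x - 6) * 1
At x = 2:
u(2) = 4 * 2 - 6 = 2
v(2) = 1 * 2 - 4 = -2
h'(2) = 4 * (-2) + 2 * 1
= -8 + 2
= -6

-6


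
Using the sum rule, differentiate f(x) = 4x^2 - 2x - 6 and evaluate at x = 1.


Differentiate term by term using power and sum rules:
f(x) = 4x^2 - 2x - 6
f'(x) = 8x - 2
Substitute x = 1:
f'(1) = 8 * 1 - 2
= 8 - 2
= 6

6


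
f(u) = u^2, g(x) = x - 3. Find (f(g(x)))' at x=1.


Using the chain rule: (f(g(x)))' = f'(g(x)) * g'(x)
First, find g(1):
g(1) = 1 * 1 - 3 = -2
Next, f'(u) = 2u
And g'(x) = 1
So f'(g(1)) * g'(1)
= 2 * (-2) * 1
= -4

-4


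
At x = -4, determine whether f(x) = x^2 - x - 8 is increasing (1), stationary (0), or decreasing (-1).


Compute f'(x) to determine behavior:
f'(x) = 2x - 1
f'(-4) = 2 * (-4) - 1
= -8 - 1
= -9
Since f'(-4) < 0, the function is decreasing (-1)

-1


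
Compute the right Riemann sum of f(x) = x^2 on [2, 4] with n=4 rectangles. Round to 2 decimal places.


Right Riemann sum uses right endpoints of each subinterval.
Interval: [2, 4], n = 4
dx = (4 - 2) / 4 = 1/2
Right endpoints: [5/2, 3, 7/2, 4]
f values: [25/4, 9, 49/4, 16]
Sum = dx * (sum of f values)
= 1/2 * 87/2
= 87/4 = 21.75

21.75


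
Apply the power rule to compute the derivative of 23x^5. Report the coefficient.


We apply the power rule: d/dx [ax^n] = a*n * x^(n-1)
d/dx [23x^5]
= 23 * 5 * x^(5-1)
= 115x^4
The coefficient is 115

115


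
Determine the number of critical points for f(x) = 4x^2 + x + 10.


Find where f'(x) = 0:
f'(x) = 8x + 1
Set f'(x) = 0:
8x + 1 = 0
x = -1 / 8 = -1/8
This is a linear equation in x, so there is exactly one solution.
Number of critical points: 1

1


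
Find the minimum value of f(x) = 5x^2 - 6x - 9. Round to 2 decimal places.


For a quadratic f(x) = ax^2 + bx + c with a > 0, the minimum is at the vertex.
Vertex x-coordinate: x = -b/(2a)
x = -(-6) / (2 * 5)
x = 6/10 = 3/5
Substitute back to find the minimum value:
f(3/5) = 5 * (3/5)^2 - 6 * (3/5) - 9
= 9/5 - 18/5 - 9
= -54/5 = -10.80

-10.80


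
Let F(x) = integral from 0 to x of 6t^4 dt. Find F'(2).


By the Fundamental Theorem of Calculus (Part 1):
If F(x) = integral from 0 to x of f(t) dt, then F'(x) = f(x)
Here f(t) = 6t^4
So F'(x) = 6x^4
Evaluate at x = 2:
F'(2) = 6 * 2^4
= 6 * 16
= 96

96


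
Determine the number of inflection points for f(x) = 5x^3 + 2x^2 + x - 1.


Inflection points occur where f''(x) = 0 and concavity changes.
f(x) = 5x^3 + 2x^2 + x - 1
f'(x) = 15x^2 + 4x + 1
f''(x) = 30x + 4
Set f''(x) = 0:
30x + 4 = 0
x = -4 / 30 = -2/15
Since f''(x) is linear (degree 1), it changes sign at this point.
Therefore there is exactly 1 inflection point.

1


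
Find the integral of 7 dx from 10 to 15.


The integral of a constant k over [a, b] equals k * (b - a).
integral from 10 to 15 of 7 dx
= 7 * (15 - 10)
= 7 * 5
= 35

35


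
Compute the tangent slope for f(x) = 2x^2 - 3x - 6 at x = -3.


The slope of the tangent line equals f'(x) at the point.
f(x) = 2x^2 - 3x - 6
f'(x) = 4x - 3
At x = -3:
f'(-3) = 4 * (-3) - 3
= -12 - 3
= -15

-15


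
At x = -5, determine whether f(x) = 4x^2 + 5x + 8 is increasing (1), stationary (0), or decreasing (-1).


Compute f'(x) to determine behavior:
f'(x) = 8x + 5
f'(-5) = 8 * (-5) + 5
= -40 + 5
= -35
Since f'(-5) < 0, the function is decreasing (-1)

-1


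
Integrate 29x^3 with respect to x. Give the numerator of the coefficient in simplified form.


Apply the power rule for integration:
integral of ax^n dx = a/(n+1) * x^(n+1) + C
integral of 29x^3 dx
= 29/4 * x^4 + C
The coefficient in lowest terms is 29/4, and its numerator is 29

29


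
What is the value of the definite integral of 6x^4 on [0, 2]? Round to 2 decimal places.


Find the antiderivative of 6x^4:
F(x) = 6/5 * x^5
Apply the Fundamental Theorem of Calculus:
F(2) - F(0)
= 6/5 * 2^5 - 6/5 * 0^5
= 6/5 * (32 - 0)
= 6/5 * 32
= 192/5 = 38.40

38.40


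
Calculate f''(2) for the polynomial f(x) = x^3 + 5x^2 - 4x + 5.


First derivative:
f'(x) = 3x^2 + 10x - 4
Second derivative:
f''(x) = 6x + 10
Substitute x = 2:
f''(2) = 6 * 2 + 10
= 12 + 10
= 22

22


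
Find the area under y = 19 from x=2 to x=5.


The area under a constant function y = 19 is a rectangle.
Width = 5 - 2 = 3
Height = 19
Area = width * height
= 3 * 19
= 57

57


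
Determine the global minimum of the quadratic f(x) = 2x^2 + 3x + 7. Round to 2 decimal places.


For a quadratic f(x) = ax^2 + bx + c with a > 0, the minimum is at the vertex.
Vertex x-coordinate: x = -b/(2a)
x = -(3) / (2 * 2)
x = -3/4
Substitute back to find the minimum value:
f(-3/4) = 2 * (-3/4)^2 + 3 * (-3/4) + 7
= 9/8 - 9/4 + 7
= 47/8 ≈ 5.88

5.88


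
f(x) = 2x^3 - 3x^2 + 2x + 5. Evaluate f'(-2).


Differentiate f(x) = 2x^3 - 3x^2 + 2x + 5 term by term:
f'(x) = 6x^2 - 6x + 2
Substitute x = -2:
f'(-2) = 6 * (-2)^2 - 6 * (-2) + 2
= 24 + 12 + 2
= 38

38


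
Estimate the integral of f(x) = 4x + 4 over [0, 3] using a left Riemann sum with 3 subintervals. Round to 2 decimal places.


Left Riemann sum uses left endpoints of each subinterval.
Interval: [0, 3], n = 3
dx = (3 - 0) / 3 = 1
Left endpoints: [0, 1, 2]
f values: [4, 8, 12]
Sum = dx * (sum of f values)
= 1 * 24
= 24 = 24.00

24.00


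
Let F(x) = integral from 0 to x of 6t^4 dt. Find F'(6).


By the Fundamental Theorem of Calculus (Part 1):
If F(x) = integral from 0 to x of f(t) dt, then F'(x) = f(x)
Here f(t) = 6t^4
So F'(x) = 6x^4
Evaluate at x = 6:
F'(6) = 6 * 6^4
= 6 * 1296
= 7776

7776


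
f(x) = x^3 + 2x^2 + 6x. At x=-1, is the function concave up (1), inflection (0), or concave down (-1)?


Concavity is determined by the sign of f''(x).
f(x) = x^3 + 2x^2 + 6x
f'(x) = 3x^2 + 4x + 6
f''(x) = 6x + 4
f''(-1) = 6 * (-1) + 4
= -6 + 4
= -2
Since f''(-1) < 0, the function is concave down (-1)

-1


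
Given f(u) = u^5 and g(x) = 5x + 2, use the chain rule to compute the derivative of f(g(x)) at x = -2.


Using the chain rule: (f(g(x)))' = f'(g(x)) * g'(x)
First, find g(-2):
g(-2) = 5 * (-2) + 2 = -8
Next, f'(u) = 5u^4
And g'(x) = 5
So f'(g(-2)) * g'(-2)
= 5 * (-8)^4 * 5
= 5 * 4096 * 5
= 102400

102400


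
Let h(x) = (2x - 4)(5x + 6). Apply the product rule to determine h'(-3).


Let u(x) = 2x - 4 and v(x) = 5x + 6
u'(x) = 2
v'(x) = 5
Product rule: h'(x) = u'(x)*v(x) + u(x)*v'(x)
= 2 * (5x + 6) + (2x - 4) * 5
At x = -3:
u(-3) = 2 * (-3) - 4 = -10
v(-3) = 5 * (-3) + 6 = -9
h'(-3) = 2 * (-9) + (-10) * 5
= -18 - 50
= -68

-68


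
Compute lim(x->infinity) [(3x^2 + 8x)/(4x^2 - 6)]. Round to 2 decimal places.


For limits at infinity with equal-degree polynomials,
we compare leading coefficients.
Numerator leading term: 3x^2
Denominator leading term: 4x^2
Divide both by x^2:
lim = (3 + 8/x) / (4 - 6/x^2)
As x -> infinity, the 1/x and 1/x^2 terms vanish:
= 3/4 = 0.75

0.75


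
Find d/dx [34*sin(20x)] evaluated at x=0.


Apply the chain rule to differentiate 34*sin(20x):
d/dx [34*sin(20x)]
= 34 * cos(20x) * d/dx(20x)
= 34 * 20 * cos(20x)
= 680 * cos(20x)
Evaluate at x = 0:
= 680 * cos(0)
= 680 * 1
= 680

680


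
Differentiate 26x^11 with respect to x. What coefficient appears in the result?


We apply the power rule: d/dx [ax^n] = a*n * x^(n-1)
d/dx [26x^11]
= 26 * 11 * x^(11-1)
= 286x^10
The coefficient is 286

286


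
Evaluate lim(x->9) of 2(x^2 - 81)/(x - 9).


Direct substitution gives 0/0, so we factor the numerator.
Factor: 2(x^2 - 81) = 2 * (x - 9)(x + 9)
Cancel the common factor (x - 9):
2(x^2 - 81)/(x - 9) = 2 * (x + 9)
Now substitute x = 9:
= 2 * (9 + 9) = 36

36


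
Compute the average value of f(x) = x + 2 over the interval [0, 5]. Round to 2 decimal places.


Average value = 1/(b-a) * integral from a to b of f(x) dx
First compute the integral of x + 2:
F(x) = (1/2)x^2 + 2x
F(5) = 1/2 * 25 + 2 * 5 = 45/2
F(0) = 1/2 * 0 + 2 * 0 = 0
Integral = 45/2 - 0 = 45/2
Average = (45/2) / (5 - 0) = (45/2) / 5
= 9/2 = 4.50

4.50


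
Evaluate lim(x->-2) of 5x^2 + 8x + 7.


Since polynomials are continuous, we use direct substitution.
lim(x->-2) of 5x^2 + 8x + 7
= 5 * (-2)^2 + 8 * (-2) + 7
= 20 - 16 + 7
= 11

11


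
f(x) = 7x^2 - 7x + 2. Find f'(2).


Differentiate term by term using power and sum rules:
f(x) = 7x^2 - 7x + 2
f'(x) = 14x - 7
Substitute x = 2:
f'(2) = 14 * 2 - 7
= 28 - 7
= 21

21


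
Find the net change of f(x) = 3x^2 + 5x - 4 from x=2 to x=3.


Net change = f(b) - f(a)
f(x) = 3x^2 + 5x - 4
Compute f(3):
f(3) = 3 * 3^2 + 5 * 3 - 4
= 27 + 15 - 4
= 38
Compute f(2):
f(2) = 3 * 2^2 + 5 * 2 - 4
= 12 + 10 - 4
= 18
Net change = 38 - 18 = 20

20


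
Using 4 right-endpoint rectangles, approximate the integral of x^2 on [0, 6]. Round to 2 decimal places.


Right Riemann sum uses right endpoints of each subinterval.
Interval: [0, 6], n = 4
dx = (6 - 0) / 4 = 3/2
Right endpoints: [3/2, 3, 9/2, 6]
f values: [9/4, 9, 81/4, 36]
Sum = dx * (sum of f values)
= 3/2 * 135/2
= 405/4 = 101.25

101.25


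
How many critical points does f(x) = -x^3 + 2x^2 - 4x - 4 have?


Find where f'(x) = 0:
f(x) = -x^3 + 2x^2 - 4x - 4
f'(x) = -3x^2 + 4x - 4
This is a quadratic in x. Use the discriminant to count real roots.
Discriminant = (4)^2 - 4 * (-3) * (-4)
= 16 - 48
= -32
Since discriminant < 0, f'(x) = 0 has no real solutions.
Number of critical points: 0

0


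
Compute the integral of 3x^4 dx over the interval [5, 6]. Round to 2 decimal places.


Find the antiderivative of 3x^4:
F(x) = 3/5 * x^5
Apply the Fundamental Theorem of Calculus:
F(6) - F(5)
= 3/5 * 6^5 - 3/5 * 5^5
= 3/5 * (7776 - 3125)
= 3/5 * 4651
= 13953/5 = 2790.60

2790.60


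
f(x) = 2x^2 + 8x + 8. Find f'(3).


Differentiate term by term using power and sum rules:
f(x) = 2x^2 + 8x + 8
f'(x) = 4x + 8
Substitute x = 3:
f'(3) = 4 * 3 + 8
= 12 + 8
= 20

20


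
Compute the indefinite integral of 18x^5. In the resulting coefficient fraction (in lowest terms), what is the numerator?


Apply the power rule for integration:
integral of ax^n dx = a/(n+1) * x^(n+1) + C
integral of 18x^5 dx
= 18/6 * x^6 + C
= 3 * x^6 + C
The coefficient in lowest terms is 3 = 3/1, so its numerator is 3

3


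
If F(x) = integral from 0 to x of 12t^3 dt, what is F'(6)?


By the Fundamental Theorem of Calculus (Part 1):
If F(x) = integral from 0 to x of f(t) dt, then F'(x) = f(x)
Here f(t) = 12t^3
So F'(x) = 12x^3
Evaluate at x = 6:
F'(6) = 12 * 6^3
= 12 * 216
= 2592

2592


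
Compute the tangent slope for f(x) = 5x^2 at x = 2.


The slope of the tangent line equals f'(x) at the point.
f(x) = 5x^2
f'(x) = 10x
At x = 2:
f'(2) = 10 * 2 + 0
= 20 + 0
= 20

20


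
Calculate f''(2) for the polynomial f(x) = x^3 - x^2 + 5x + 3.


First derivative:
f'(x) = 3x^2 - 2x + 5
Second derivative:
f''(x) = 6x - 2
Substitute x = 2:
f''(2) = 6 * 2 - 2
= 12 - 2
= 10

10


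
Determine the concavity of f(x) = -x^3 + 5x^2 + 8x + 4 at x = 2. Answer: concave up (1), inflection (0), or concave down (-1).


Concavity is determined by the sign of f''(x).
f(x) = -x^3 + 5x^2 + 8x + 4
f'(x) = -3x^2 + 10x + 8
f''(x) = -6x + 10
f''(2) = -6 * 2 + 10
= -12 + 10
= -2
Since f''(2) < 0, the function is concave down (-1)

-1


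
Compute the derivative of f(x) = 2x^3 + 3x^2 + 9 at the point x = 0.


Differentiate f(x) = 2x^3 + 3x^2 + 9 term by term:
f'(x) = 6x^2 + 6x
Substitute x = 0:
f'(0) = 6 * 0^2 + 6 * 0 + 0
= 0 + 0 + 0
= 0

0


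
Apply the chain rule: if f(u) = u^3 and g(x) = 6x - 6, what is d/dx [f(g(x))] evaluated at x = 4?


Using the chain rule: (f(g(x)))' = f'(g(x)) * g'(x)
First, find g(4):
g(4) = 6 * 4 - 6 = 18
Next, f'(u) = 3u^2
And g'(x) = 6
So f'(g(4)) * g'(4)
= 3 * 18^2 * 6
= 3 * 324 * 6
= 5832

5832


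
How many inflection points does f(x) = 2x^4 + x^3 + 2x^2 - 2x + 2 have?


Inflection points occur where f''(x) = 0 and concavity changes.
f(x) = 2x^4 + x^3 + 2x^2 - 2x + 2
f'(x) = 8x^3 + 3x^2 + 4x - 2
f''(x) = 24x^2 + 6x + 4
This is a quadratic in x. Use the discriminant to count real roots.
Discriminant = (6)^2 - 4 * 24 * 4
= 36 - 384
= -348
Since discriminant < 0, f''(x) = 0 has no real solutions.
Number of inflection points: 0

0


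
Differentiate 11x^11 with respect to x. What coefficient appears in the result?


We apply the power rule: d/dx [ax^n] = a*n * x^(n-1)
d/dx [11x^11]
= 11 * 11 * x^(11-1)
= 121x^10
The coefficient is 121

121


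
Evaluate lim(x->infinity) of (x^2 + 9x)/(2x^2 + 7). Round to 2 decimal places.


For limits at infinity with equal-degree polynomials,
we compare leading coefficients.
Numerator leading term: x^2
Denominator leading term: 2x^2
Divide both by x^2:
lim = (1 + 9/x) / (2 + 7/x^2)
As x -> infinity, the 1/x and 1/x^2 terms vanish:
= 1/2 = 0.50

0.50


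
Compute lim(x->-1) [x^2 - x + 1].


Since polynomials are continuous, we use direct substitution.
lim(x->-1) of x^2 - x + 1
= 1 * (-1)^2 - 1 * (-1) + 1
= 1 + 1 + 1
= 3

3


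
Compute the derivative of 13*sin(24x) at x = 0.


Apply the chain rule to differentiate 13*sin(24x):
d/dx [13*sin(24x)]
= 13 * cos(24x) * d/dx(24x)
= 13 * 24 * cos(24x)
= 312 * cos(24x)
Evaluate at x = 0:
= 312 * cos(0)
= 312 * 1
= 312

312


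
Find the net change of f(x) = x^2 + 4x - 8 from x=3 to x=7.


Net change = f(b) - f(a)
f(x) = x^2 + 4x - 8
Compute f(7):
f(7) = 1 * 7^2 + 4 * 7 - 8
= 49 + 28 - 8
= 69
Compute f(3):
f(3) = 1 * 3^2 + 4 * 3 - 8
= 9 + 12 - 8
= 13
Net change = 69 - 13 = 56

56


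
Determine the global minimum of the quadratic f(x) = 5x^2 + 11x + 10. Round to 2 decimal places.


For a quadratic f(x) = ax^2 + bx + c with a > 0, the minimum is at the vertex.
Vertex x-coordinate: x = -b/(2a)
x = -(11) / (2 * 5)
x = -11/10
Substitute back to find the minimum value:
f(-11/10) = 5 * (-11/10)^2 + 11 * (-11/10) + 10
= 121/20 - 121/10 + 10
= 79/20 = 3.95

3.95


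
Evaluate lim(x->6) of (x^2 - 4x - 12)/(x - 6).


Direct substitution gives 0/0, so we factor the numerator.
Factor: (x^2 - 4x - 12) = (x - 6)(x + 2)
Cancel the common factor (x - 6):
(x^2 - 4x - 12)/(x - 6) = (x + 2)
Now substitute x = 6:
= (6) - (-2) = 8

8


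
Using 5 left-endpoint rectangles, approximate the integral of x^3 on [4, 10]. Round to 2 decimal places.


Left Riemann sum uses left endpoints of each subinterval.
Interval: [4, 10], n = 5
dx = (10 - 4) / 5 = 6/5
Left endpoints: [4, 26/5, 32/5, 38/5, 44/5]
f values: [64, 17576/125, 32768/125, 54872/125, 85184/125]
Sum = dx * (sum of f values)
= 6/5 * 7936/5
= 47616/25 = 1904.64

1904.64


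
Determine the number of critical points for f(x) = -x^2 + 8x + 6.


Find where f'(x) = 0:
f'(x) = -2x + 8
Set f'(x) = 0:
-2x + 8 = 0
x = -8 / (-2) = 4
This is a linear equation in x, so there is exactly one solution.
Number of critical points: 1

1


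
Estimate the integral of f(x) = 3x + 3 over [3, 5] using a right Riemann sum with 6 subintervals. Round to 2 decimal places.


Right Riemann sum uses right endpoints of each subinterval.
Interval: [3, 5], n = 6
dx = (5 - 3) / 6 = 1/3
Right endpoints: [10/3, 11/3, 4, 13/3, 14/3, 5]
f values: [13, 14, 15, 16, 17, 18]
Sum = dx * (sum of f values)
= 1/3 * 93
= 31 = 31.00

31.00


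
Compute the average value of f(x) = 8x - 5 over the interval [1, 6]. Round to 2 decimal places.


Average value = 1/(b-a) * integral from a to b of f(x) dx
First compute the integral of 8x - 5:
F(x) = 4x^2 - 5x
F(6) = 4 * 36 - 5 * 6 = 114
F(1) = 4 * 1 - 5 * 1 = -1
Integral = 114 - (-1) = 115
Average = 115 / (6 - 1) = 115 / 5
= 23 = 23.00

23.00


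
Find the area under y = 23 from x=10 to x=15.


The area under a constant function y = 23 is a rectangle.
Width = 15 - 10 = 5
Height = 23
Area = width * height
= 5 * 23
= 115

115


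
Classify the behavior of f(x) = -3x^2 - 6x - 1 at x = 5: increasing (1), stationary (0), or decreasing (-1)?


Compute f'(x) to determine behavior:
f'(x) = -6x - 6
f'(5) = -6 * 5 - 6
= -30 - 6
= -36
Since f'(5) < 0, the function is decreasing (-1)

-1


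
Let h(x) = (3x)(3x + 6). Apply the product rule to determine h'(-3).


Let u(x) = 3x and v(x) = 3x + 6
u'(x) = 3
v'(x) = 3
Product rule: h'(x) = u'(x)*v(x) + u(x)*v'(x)
= 3 * (3x + 6) + (3x) * 3
At x = -3:
u(-3) = 3 * (-3) + 0 = -9
v(-3) = 3 * (-3) + 6 = -3
h'(-3) = 3 * (-3) + (-9) * 3
= -9 - 27
= -36

-36


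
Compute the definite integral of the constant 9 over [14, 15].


The integral of a constant k over [a, b] equals k * (b - a).
integral from 14 to 15 of 9 dx
= 9 * (15 - 14)
= 9 * 1
= 9

9


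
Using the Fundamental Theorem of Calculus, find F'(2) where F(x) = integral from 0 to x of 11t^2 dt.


By the Fundamental Theorem of Calculus (Part 1):
If F(x) = integral from 0 to x of f(t) dt, then F'(x) = f(x)
Here f(t) = 11t^2
So F'(x) = 11x^2
Evaluate at x = 2:
F'(2) = 11 * 2^2
= 11 * 4
= 44

44


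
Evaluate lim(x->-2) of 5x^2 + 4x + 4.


Since polynomials are continuous, we use direct substitution.
lim(x->-2) of 5x^2 + 4x + 4
= 5 * (-2)^2 + 4 * (-2) + 4
= 20 - 8 + 4
= 16

16


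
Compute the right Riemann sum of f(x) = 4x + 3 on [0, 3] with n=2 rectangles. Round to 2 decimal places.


Right Riemann sum uses right endpoints of each subinterval.
Interval: [0, 3], n = 2
dx = (3 - 0) / 2 = 3/2
Right endpoints: [3/2, 3]
f values: [9, 15]
Sum = dx * (sum of f values)
= 3/2 * 24
= 36 = 36.00

36.00


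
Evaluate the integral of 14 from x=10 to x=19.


The integral of a constant k over [a, b] equals k * (b - a).
integral from 10 to 19 of 14 dx
= 14 * (19 - 10)
= 14 * 9
= 126

126


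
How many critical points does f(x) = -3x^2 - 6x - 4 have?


Find where f'(x) = 0:
f'(x) = -6x - 6
Set f'(x) = 0:
-6x - 6 = 0
x = 6 / (-6) = -1
This is a linear equation in x, so there is exactly one solution.
Number of critical points: 1

1


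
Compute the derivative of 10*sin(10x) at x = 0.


Apply the chain rule to differentiate 10*sin(10x):
d/dx [10*sin(10x)]
= 10 * cos(10x) * d/dx(10x)
= 10 * 10 * cos(10x)
= 100 * cos(10x)
Evaluate at x = 0:
= 100 * cos(0)
= 100 * 1
= 100

100


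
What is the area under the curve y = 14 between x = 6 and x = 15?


The area under a constant function y = 14 is a rectangle.
Width = 15 - 6 = 9
Height = 14
Area = width * height
= 9 * 14
= 126

126


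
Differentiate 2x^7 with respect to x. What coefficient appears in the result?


We apply the power rule: d/dx [ax^n] = a*n * x^(n-1)
d/dx [2x^7]
= 2 * 7 * x^(7-1)
= 14x^6
The coefficient is 14

14


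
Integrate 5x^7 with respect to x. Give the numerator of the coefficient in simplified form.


Apply the power rule for integration:
integral of ax^n dx = a/(n+1) * x^(n+1) + C
integral of 5x^7 dx
= 5/8 * x^8 + C
The coefficient in lowest terms is 5/8, and its numerator is 5

5


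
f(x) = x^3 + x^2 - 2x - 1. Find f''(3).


First derivative:
f'(x) = 3x^2 + 2x - 2
Second derivative:
f''(x) = 6x + 2
Substitute x = 3:
f''(3) = 6 * 3 + 2
= 18 + 2
= 20

20


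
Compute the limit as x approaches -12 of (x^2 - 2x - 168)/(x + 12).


Direct substitution gives 0/0, so we factor the numerator.
Factor: (x^2 - 2x - 168) = (x + 12)(x - 14)
Cancel the common factor (x + 12):
(x^2 - 2x - 168)/(x + 12) = (x - 14)
Now substitute x = -12:
= (-12) - (14) = -26

-26


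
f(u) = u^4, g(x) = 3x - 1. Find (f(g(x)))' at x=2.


Using the chain rule: (f(g(x)))' = f'(g(x)) * g'(x)
First, find g(2):
g(2) = 3 * 2 - 1 = 5
Next, f'(u) = 4u^3
And g'(x) = 3
So f'(g(2)) * g'(2)
= 4 * 5^3 * 3
= 4 * 125 * 3
= 1500

1500


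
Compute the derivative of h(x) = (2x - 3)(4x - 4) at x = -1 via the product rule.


Let u(x) = 2x - 3 and v(x) = 4x - 4
u'(x) = 2
v'(x) = 4
Product rule: h'(x) = u'(x)*v(x) + u(x)*v'(x)
= 2 * (4x - 4) + (2x - 3) * 4
At x = -1:
u(-1) = 2 * (-1) - 3 = -5
v(-1) = 4 * (-1) - 4 = -8
h'(-1) = 2 * (-8) + (-5) * 4
= -16 - 20
= -36

-36


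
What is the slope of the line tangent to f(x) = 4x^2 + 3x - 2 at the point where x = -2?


The slope of the tangent line equals f'(x) at the point.
f(x) = 4x^2 + 3x - 2
f'(x) = 8x + 3
At x = -2:
f'(-2) = 8 * (-2) + 3
= -16 + 3
= -13

-13


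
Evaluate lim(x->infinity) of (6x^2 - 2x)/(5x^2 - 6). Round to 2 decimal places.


For limits at infinity with equal-degree polynomials,
we compare leading coefficients.
Numerator leading term: 6x^2
Denominator leading term: 5x^2
Divide both by x^2:
lim = (6 - 2/x) / (5 - 6/x^2)
As x -> infinity, the 1/x and 1/x^2 terms vanish:
= 6/5 = 1.20

1.20


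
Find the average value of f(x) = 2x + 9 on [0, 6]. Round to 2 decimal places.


Average value = 1/(b-a) * integral from a to b of f(x) dx
First compute the integral of 2x + 9:
F(x) = x^2 + 9x
F(6) = 1 * 36 + 9 * 6 = 90
F(0) = 1 * 0 + 9 * 0 = 0
Integral = 90 - 0 = 90
Average = 90 / (6 - 0) = 90 / 6
= 15 = 15.00

15.00


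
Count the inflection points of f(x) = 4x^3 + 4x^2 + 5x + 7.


Inflection points occur where f''(x) = 0 and concavity changes.
f(x) = 4x^3 + 4x^2 + 5x + 7
f'(x) = 12x^2 + 8x + 5
f''(x) = 24x + 8
Set f''(x) = 0:
24x + 8 = 0
x = -8 / 24 = -1/3
Since f''(x) is linear (degree 1), it changes sign at this point.
Therefore there is exactly 1 inflection point.

1


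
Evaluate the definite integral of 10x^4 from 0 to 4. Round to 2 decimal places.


Find the antiderivative of 10x^4:
F(x) = 10/5 * x^5
Apply the Fundamental Theorem of Calculus:
F(4) - F(0)
= 10/5 * 4^5 - 10/5 * 0^5
= 10/5 * (1024 - 0)
= 10/5 * 1024
= 2048 = 2048.00

2048.00


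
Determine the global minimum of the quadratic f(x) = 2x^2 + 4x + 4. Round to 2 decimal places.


For a quadratic f(x) = ax^2 + bx + c with a > 0, the minimum is at the vertex.
Vertex x-coordinate: x = -b/(2a)
x = -(4) / (2 * 2)
x = -4/4 = -1
Substitute back to find the minimum value:
f(-1) = 2 * (-1)^2 + 4 * (-1) + 4
= 2 - 4 + 4
= 2 = 2.00

2.00


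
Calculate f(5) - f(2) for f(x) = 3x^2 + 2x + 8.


Net change = f(b) - f(a)
f(x) = 3x^2 + 2x + 8
Compute f(5):
f(5) = 3 * 5^2 + 2 * 5 + 8
= 75 + 10 + 8
= 93
Compute f(2):
f(2) = 3 * 2^2 + 2 * 2 + 8
= 12 + 4 + 8
= 24
Net change = 93 - 24 = 69

69


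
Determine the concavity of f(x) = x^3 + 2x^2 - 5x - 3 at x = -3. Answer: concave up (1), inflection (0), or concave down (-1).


Concavity is determined by the sign of f''(x).
f(x) = x^3 + 2x^2 - 5x - 3
f'(x) = 3x^2 + 4x - 5
f''(x) = 6x + 4
f''(-3) = 6 * (-3) + 4
= -18 + 4
= -14
Since f''(-3) < 0, the function is concave down (-1)

-1


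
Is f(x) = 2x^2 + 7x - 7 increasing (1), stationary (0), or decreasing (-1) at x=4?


Compute f'(x) to determine behavior:
f'(x) = 4x + 7
f'(4) = 4 * 4 + 7
= 16 + 7
= 23
Since f'(4) > 0, the function is increasing (1)

1


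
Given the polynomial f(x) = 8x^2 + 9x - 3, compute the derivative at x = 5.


Differentiate term by term using power and sum rules:
f(x) = 8x^2 + 9x - 3
f'(x) = 16x + 9
Substitute x = 5:
f'(5) = 16 * 5 + 9
= 80 + 9
= 89

89


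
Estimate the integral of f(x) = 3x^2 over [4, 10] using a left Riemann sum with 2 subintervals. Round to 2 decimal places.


Left Riemann sum uses left endpoints of each subinterval.
Interval: [4, 10], n = 2
dx = (10 - 4) / 2 = 3
Left endpoints: [4, 7]
f values: [48, 147]
Sum = dx * (sum of f values)
= 3 * 195
= 585 = 585.00

585.00
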